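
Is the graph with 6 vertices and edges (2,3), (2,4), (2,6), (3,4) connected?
No, it has 3 components: {1}, {2, 3, 4, 6}, {5}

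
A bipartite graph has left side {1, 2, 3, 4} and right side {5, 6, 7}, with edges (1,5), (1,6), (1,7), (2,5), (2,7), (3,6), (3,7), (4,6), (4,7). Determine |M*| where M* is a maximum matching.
3 (matching: (1,7), (2,5), (3,6); upper bound min(|L|,|R|) = min(4,3) = 3)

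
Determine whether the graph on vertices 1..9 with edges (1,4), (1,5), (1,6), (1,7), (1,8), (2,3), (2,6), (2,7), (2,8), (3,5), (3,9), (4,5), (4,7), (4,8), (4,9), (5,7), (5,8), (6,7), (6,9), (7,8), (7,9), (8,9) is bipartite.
No (odd cycle of length 3: 5 -> 1 -> 7 -> 5)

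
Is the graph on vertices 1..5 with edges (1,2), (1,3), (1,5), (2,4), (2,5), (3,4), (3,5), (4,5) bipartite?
No (odd cycle of length 3: 2 -> 1 -> 5 -> 2)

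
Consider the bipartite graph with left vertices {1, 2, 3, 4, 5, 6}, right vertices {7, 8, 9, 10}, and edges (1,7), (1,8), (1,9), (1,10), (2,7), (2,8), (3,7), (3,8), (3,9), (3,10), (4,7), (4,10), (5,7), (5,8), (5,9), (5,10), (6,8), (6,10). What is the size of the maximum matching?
4 (matching: (1,10), (2,8), (3,9), (4,7); upper bound min(|L|,|R|) = min(6,4) = 4)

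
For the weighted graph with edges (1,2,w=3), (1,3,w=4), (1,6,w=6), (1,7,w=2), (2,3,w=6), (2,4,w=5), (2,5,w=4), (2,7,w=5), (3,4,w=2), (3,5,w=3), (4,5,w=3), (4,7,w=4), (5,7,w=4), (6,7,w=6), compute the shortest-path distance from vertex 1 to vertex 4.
6 (path: 1 -> 3 -> 4; weights 4 + 2 = 6)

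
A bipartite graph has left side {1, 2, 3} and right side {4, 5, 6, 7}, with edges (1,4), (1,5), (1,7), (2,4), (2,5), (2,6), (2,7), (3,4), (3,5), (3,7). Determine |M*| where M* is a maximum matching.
3 (matching: (1,7), (2,6), (3,5); upper bound min(|L|,|R|) = min(3,4) = 3)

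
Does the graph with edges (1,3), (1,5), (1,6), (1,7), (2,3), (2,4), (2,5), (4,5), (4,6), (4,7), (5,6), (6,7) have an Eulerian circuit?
No (2 vertices have odd degree: {2, 7}; Eulerian circuit requires 0)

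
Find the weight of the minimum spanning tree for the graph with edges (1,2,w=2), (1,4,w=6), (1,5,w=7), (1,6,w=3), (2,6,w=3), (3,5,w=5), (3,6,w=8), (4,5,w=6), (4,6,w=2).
18 (MST edges: (1,2,w=2), (1,6,w=3), (3,5,w=5), (4,5,w=6), (4,6,w=2); sum of weights 2 + 3 + 5 + 6 + 2 = 18)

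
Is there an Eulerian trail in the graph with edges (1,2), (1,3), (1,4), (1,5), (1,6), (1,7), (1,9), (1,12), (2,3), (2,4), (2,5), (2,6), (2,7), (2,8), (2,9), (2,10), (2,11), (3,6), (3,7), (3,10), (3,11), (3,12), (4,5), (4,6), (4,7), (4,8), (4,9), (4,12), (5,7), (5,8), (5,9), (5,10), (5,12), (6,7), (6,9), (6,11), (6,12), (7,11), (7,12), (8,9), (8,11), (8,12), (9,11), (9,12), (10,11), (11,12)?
Yes (the graph is connected and exactly 2 vertices have odd degree: {3, 12}; any Eulerian path must start and end at those)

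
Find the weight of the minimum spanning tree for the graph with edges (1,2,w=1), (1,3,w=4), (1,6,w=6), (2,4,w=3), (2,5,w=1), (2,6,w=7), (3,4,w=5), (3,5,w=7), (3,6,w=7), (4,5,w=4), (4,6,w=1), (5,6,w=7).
10 (MST edges: (1,2,w=1), (1,3,w=4), (2,4,w=3), (2,5,w=1), (4,6,w=1); sum of weights 1 + 4 + 3 + 1 + 1 = 10)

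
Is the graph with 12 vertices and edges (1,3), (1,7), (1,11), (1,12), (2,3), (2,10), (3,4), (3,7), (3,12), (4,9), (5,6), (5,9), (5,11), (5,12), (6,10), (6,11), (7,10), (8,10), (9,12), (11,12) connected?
Yes (BFS from 1 visits [1, 3, 7, 11, 12, 2, 4, 10, 5, 6, 9, 8] — all 12 vertices reached)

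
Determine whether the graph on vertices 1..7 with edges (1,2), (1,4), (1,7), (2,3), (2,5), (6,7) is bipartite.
Yes. Partition: {1, 3, 5, 6}, {2, 4, 7}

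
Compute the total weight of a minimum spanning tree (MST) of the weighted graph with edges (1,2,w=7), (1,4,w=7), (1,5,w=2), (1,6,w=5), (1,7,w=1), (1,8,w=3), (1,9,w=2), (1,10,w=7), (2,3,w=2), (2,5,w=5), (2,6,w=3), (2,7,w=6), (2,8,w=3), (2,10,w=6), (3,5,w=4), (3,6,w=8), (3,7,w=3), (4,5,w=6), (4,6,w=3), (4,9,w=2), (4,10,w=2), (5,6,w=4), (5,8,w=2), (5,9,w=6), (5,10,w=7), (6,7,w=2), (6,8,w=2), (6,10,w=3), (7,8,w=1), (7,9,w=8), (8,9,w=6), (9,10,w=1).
16 (MST edges: (1,5,w=2), (1,7,w=1), (1,9,w=2), (2,3,w=2), (2,8,w=3), (4,9,w=2), (6,8,w=2), (7,8,w=1), (9,10,w=1); sum of weights 2 + 1 + 2 + 2 + 3 + 2 + 2 + 1 + 1 = 16)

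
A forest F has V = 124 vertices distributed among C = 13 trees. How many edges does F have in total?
111 (Each of the 13 component trees on V_i vertices has V_i - 1 edges; summing gives V - C = 124 - 13 = 111)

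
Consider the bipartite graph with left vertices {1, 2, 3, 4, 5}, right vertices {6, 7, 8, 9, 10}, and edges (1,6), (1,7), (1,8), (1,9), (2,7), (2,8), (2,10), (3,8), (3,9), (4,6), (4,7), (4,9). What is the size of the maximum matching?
4 (matching: (1,9), (2,10), (3,8), (4,7); upper bound min(|L|,|R|) = min(5,5) = 5)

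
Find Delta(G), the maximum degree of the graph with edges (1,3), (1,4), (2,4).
2 (attained at vertices 1, 4)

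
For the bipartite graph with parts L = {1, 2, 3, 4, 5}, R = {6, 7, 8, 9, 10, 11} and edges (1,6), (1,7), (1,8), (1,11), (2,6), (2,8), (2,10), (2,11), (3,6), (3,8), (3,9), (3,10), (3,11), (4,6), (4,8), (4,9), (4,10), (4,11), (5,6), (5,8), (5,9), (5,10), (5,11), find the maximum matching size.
5 (matching: (1,7), (2,10), (3,9), (4,8), (5,11); upper bound min(|L|,|R|) = min(5,6) = 5)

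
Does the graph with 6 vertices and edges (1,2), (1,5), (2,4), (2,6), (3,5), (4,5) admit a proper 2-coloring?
Yes. Partition: {1, 3, 4, 6}, {2, 5}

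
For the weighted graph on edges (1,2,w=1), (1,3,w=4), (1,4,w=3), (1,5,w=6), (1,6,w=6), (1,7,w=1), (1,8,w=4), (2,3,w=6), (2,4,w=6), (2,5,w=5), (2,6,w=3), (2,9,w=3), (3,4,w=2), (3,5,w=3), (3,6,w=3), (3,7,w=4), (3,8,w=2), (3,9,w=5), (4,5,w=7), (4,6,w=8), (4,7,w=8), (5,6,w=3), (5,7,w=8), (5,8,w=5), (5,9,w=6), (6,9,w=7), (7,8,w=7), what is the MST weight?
18 (MST edges: (1,2,w=1), (1,4,w=3), (1,7,w=1), (2,6,w=3), (2,9,w=3), (3,4,w=2), (3,5,w=3), (3,8,w=2); sum of weights 1 + 3 + 1 + 3 + 3 + 2 + 3 + 2 = 18)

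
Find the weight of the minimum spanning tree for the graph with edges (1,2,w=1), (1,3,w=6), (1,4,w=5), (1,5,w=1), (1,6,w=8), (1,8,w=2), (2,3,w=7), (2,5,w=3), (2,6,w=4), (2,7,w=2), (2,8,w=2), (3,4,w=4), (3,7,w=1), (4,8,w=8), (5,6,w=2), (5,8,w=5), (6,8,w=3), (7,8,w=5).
13 (MST edges: (1,2,w=1), (1,5,w=1), (1,8,w=2), (2,7,w=2), (3,4,w=4), (3,7,w=1), (5,6,w=2); sum of weights 1 + 1 + 2 + 2 + 4 + 1 + 2 = 13)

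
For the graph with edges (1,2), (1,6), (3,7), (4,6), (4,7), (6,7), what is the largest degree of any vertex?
3 (attained at vertices 6, 7)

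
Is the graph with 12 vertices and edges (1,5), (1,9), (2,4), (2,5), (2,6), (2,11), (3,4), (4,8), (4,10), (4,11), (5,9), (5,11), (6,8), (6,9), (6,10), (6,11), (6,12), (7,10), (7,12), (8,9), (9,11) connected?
Yes (BFS from 1 visits [1, 5, 9, 2, 11, 6, 8, 4, 10, 12, 3, 7] — all 12 vertices reached)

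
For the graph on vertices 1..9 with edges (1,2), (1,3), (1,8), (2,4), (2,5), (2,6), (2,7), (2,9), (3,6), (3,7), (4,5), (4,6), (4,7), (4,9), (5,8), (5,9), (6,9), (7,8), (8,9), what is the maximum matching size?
4 (matching: (1,8), (2,7), (3,6), (5,9); upper bound floor(n/2) = floor(9/2) = 4)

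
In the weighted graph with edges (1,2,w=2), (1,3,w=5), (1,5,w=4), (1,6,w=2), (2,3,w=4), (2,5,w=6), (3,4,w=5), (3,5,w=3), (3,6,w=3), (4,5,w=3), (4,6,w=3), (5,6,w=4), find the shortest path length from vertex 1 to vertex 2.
2 (path: 1 -> 2; weights 2 = 2)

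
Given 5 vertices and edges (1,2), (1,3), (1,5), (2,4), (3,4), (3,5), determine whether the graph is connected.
Yes (BFS from 1 visits [1, 2, 3, 5, 4] — all 5 vertices reached)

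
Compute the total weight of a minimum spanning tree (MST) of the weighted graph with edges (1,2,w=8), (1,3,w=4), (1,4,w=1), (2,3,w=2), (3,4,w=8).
7 (MST edges: (1,3,w=4), (1,4,w=1), (2,3,w=2); sum of weights 4 + 1 + 2 = 7)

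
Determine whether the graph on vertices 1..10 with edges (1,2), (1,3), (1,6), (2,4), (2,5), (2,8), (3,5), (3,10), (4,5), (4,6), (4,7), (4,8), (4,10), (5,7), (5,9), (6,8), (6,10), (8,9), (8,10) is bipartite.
No (odd cycle of length 5: 5 -> 3 -> 1 -> 2 -> 4 -> 5)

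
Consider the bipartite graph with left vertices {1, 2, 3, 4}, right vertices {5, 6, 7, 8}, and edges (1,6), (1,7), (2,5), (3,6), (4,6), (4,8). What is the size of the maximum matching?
4 (matching: (1,7), (2,5), (3,6), (4,8); upper bound min(|L|,|R|) = min(4,4) = 4)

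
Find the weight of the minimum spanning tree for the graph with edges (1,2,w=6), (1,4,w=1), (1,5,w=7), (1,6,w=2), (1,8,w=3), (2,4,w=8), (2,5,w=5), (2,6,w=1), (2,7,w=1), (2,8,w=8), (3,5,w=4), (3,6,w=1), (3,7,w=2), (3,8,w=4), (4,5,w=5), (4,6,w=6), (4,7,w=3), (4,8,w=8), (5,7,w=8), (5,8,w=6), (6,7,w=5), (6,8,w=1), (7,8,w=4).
11 (MST edges: (1,4,w=1), (1,6,w=2), (2,6,w=1), (2,7,w=1), (3,5,w=4), (3,6,w=1), (6,8,w=1); sum of weights 1 + 2 + 1 + 1 + 4 + 1 + 1 = 11)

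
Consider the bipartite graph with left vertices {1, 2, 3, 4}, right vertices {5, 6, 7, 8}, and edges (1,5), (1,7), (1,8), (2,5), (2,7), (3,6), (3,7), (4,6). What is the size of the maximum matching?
4 (matching: (1,8), (2,5), (3,7), (4,6); upper bound min(|L|,|R|) = min(4,4) = 4)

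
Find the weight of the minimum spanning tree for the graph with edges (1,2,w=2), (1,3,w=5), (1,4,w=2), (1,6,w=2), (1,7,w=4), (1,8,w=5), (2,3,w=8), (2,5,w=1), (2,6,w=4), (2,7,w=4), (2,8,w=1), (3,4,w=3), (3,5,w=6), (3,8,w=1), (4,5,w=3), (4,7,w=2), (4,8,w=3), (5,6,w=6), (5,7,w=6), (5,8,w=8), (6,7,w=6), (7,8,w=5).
11 (MST edges: (1,2,w=2), (1,4,w=2), (1,6,w=2), (2,5,w=1), (2,8,w=1), (3,8,w=1), (4,7,w=2); sum of weights 2 + 2 + 2 + 1 + 1 + 1 + 2 = 11)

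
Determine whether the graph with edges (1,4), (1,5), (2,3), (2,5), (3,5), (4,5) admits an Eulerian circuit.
Yes (the graph is connected and all 5 vertices have even degree)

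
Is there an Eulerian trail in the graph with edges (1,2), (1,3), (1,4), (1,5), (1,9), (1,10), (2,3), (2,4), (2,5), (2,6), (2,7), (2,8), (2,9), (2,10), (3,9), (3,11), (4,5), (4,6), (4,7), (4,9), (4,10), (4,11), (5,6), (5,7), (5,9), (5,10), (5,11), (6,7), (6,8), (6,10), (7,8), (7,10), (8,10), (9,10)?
Yes (the graph is connected and exactly 2 vertices have odd degree: {2, 11}; any Eulerian path must start and end at those)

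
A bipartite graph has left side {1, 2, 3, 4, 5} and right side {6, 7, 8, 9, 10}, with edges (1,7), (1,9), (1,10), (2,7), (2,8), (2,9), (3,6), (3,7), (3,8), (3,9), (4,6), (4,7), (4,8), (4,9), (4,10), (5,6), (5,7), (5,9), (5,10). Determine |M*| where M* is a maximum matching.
5 (matching: (1,10), (2,9), (3,8), (4,7), (5,6); upper bound min(|L|,|R|) = min(5,5) = 5)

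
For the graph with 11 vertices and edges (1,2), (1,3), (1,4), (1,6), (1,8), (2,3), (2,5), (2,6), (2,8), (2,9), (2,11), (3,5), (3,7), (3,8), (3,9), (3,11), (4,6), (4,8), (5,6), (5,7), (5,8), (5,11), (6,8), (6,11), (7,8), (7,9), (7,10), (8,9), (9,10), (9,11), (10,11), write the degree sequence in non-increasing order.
[8, 7, 7, 6, 6, 6, 6, 5, 5, 3, 3] (degrees: deg(1)=5, deg(2)=7, deg(3)=7, deg(4)=3, deg(5)=6, deg(6)=6, deg(7)=5, deg(8)=8, deg(9)=6, deg(10)=3, deg(11)=6)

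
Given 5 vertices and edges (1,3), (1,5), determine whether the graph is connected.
No, it has 3 components: {1, 3, 5}, {2}, {4}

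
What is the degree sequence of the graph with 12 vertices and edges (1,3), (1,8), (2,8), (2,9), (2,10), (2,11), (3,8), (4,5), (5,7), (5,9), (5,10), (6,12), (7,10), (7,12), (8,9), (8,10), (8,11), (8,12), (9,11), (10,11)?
[7, 5, 4, 4, 4, 4, 3, 3, 2, 2, 1, 1] (degrees: deg(1)=2, deg(2)=4, deg(3)=2, deg(4)=1, deg(5)=4, deg(6)=1, deg(7)=3, deg(8)=7, deg(9)=4, deg(10)=5, deg(11)=4, deg(12)=3)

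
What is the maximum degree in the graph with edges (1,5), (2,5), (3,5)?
3 (attained at vertex 5)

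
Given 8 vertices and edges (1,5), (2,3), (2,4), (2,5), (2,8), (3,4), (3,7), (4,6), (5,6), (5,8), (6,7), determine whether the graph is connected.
Yes (BFS from 1 visits [1, 5, 2, 6, 8, 3, 4, 7] — all 8 vertices reached)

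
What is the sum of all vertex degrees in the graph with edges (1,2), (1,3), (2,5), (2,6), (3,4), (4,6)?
12 (handshake: sum of degrees = 2|E| = 2 x 6 = 12)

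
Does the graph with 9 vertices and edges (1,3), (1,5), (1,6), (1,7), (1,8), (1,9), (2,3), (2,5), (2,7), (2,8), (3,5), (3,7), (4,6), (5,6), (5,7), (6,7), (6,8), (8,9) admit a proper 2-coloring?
No (odd cycle of length 3: 5 -> 1 -> 3 -> 5)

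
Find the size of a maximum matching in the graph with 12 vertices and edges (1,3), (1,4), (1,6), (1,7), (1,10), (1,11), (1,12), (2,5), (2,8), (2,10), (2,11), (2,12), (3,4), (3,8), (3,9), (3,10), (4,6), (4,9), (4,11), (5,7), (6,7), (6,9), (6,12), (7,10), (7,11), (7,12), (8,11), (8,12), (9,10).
6 (matching: (1,11), (2,5), (3,8), (4,6), (7,12), (9,10); upper bound floor(n/2) = floor(12/2) = 6)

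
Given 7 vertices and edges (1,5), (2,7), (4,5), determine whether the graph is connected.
No, it has 4 components: {1, 4, 5}, {2, 7}, {3}, {6}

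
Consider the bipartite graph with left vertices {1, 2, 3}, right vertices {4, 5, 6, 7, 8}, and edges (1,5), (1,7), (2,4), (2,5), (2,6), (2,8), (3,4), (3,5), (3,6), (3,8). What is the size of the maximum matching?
3 (matching: (1,7), (2,8), (3,6); upper bound min(|L|,|R|) = min(3,5) = 3)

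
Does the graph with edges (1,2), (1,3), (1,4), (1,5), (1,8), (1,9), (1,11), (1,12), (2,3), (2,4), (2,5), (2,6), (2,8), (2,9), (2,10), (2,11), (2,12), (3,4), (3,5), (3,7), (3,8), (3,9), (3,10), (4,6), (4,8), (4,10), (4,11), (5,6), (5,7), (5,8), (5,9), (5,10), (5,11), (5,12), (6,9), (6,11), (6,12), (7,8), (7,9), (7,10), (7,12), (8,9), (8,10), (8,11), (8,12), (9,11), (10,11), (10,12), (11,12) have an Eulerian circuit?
No (2 vertices have odd degree: {4, 11}; Eulerian circuit requires 0)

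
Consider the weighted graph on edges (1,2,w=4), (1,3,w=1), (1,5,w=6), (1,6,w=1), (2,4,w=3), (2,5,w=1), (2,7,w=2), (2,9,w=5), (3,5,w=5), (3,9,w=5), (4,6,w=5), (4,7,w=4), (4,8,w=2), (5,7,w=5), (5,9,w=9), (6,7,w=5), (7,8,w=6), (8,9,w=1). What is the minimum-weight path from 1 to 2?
4 (path: 1 -> 2; weights 4 = 4)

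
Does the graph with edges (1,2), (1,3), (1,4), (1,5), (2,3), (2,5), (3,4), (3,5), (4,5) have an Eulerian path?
Yes (the graph is connected and exactly 2 vertices have odd degree: {2, 4}; any Eulerian path must start and end at those)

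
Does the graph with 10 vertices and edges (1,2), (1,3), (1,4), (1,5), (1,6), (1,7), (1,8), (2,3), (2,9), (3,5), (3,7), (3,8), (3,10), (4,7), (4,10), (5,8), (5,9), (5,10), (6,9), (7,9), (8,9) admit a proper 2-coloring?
No (odd cycle of length 3: 8 -> 1 -> 5 -> 8)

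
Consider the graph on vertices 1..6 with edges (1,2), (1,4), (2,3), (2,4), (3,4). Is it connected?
No, it has 3 components: {1, 2, 3, 4}, {5}, {6}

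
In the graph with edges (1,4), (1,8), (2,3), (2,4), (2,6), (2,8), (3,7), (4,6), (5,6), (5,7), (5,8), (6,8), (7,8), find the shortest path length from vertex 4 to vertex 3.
2 (path: 4 -> 2 -> 3, 2 edges)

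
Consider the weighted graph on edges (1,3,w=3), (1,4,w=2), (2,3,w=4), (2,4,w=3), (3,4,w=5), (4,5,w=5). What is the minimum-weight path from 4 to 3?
5 (path: 4 -> 3; weights 5 = 5)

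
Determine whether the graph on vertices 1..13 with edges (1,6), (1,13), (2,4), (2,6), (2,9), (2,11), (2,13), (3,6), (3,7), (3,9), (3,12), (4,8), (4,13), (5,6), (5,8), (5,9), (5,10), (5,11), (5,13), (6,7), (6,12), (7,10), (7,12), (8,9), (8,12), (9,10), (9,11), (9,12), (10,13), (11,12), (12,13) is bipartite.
No (odd cycle of length 5: 12 -> 13 -> 1 -> 6 -> 3 -> 12)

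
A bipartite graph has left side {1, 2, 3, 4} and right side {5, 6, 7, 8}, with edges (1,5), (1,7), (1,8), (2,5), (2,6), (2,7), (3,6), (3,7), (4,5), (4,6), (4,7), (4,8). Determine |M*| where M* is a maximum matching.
4 (matching: (1,8), (2,7), (3,6), (4,5); upper bound min(|L|,|R|) = min(4,4) = 4)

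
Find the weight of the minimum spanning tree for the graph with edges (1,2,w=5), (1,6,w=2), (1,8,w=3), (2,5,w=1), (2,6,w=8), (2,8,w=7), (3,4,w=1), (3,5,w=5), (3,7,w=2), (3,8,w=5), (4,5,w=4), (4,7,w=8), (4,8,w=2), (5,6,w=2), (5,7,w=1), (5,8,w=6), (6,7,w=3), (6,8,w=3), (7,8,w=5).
11 (MST edges: (1,6,w=2), (2,5,w=1), (3,4,w=1), (3,7,w=2), (4,8,w=2), (5,6,w=2), (5,7,w=1); sum of weights 2 + 1 + 1 + 2 + 2 + 2 + 1 = 11)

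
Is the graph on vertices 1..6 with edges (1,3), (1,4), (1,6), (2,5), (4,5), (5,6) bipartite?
Yes. Partition: {1, 5}, {2, 3, 4, 6}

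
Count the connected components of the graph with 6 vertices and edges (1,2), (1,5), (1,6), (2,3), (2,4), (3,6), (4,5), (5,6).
1 (components: {1, 2, 3, 4, 5, 6})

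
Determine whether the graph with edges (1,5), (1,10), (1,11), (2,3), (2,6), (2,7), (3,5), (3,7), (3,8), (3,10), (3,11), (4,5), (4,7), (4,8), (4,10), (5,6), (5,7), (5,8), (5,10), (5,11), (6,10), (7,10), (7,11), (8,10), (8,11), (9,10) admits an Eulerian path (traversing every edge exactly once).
No (6 vertices have odd degree: {1, 2, 6, 8, 9, 11}; Eulerian path requires 0 or 2)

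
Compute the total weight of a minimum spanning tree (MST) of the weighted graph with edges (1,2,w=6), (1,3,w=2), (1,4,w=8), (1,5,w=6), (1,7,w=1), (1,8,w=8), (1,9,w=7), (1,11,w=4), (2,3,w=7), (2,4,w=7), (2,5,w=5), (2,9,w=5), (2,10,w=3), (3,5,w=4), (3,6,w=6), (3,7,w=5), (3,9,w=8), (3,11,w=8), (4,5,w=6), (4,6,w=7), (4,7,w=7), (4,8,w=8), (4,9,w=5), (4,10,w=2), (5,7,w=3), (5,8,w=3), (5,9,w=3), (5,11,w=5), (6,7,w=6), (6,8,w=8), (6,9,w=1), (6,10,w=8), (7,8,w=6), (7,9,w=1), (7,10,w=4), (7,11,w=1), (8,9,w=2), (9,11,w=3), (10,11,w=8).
20 (MST edges: (1,3,w=2), (1,7,w=1), (2,10,w=3), (4,10,w=2), (5,7,w=3), (6,9,w=1), (7,9,w=1), (7,10,w=4), (7,11,w=1), (8,9,w=2); sum of weights 2 + 1 + 3 + 2 + 3 + 1 + 1 + 4 + 1 + 2 = 20)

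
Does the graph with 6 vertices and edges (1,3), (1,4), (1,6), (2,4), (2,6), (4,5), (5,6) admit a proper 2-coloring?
Yes. Partition: {1, 2, 5}, {3, 4, 6}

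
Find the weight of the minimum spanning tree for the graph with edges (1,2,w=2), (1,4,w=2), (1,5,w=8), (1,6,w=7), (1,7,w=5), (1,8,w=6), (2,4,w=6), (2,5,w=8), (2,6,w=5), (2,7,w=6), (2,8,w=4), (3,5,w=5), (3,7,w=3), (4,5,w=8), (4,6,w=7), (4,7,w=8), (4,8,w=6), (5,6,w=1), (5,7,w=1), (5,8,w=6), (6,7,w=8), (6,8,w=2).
15 (MST edges: (1,2,w=2), (1,4,w=2), (2,8,w=4), (3,7,w=3), (5,6,w=1), (5,7,w=1), (6,8,w=2); sum of weights 2 + 2 + 4 + 3 + 1 + 1 + 2 = 15)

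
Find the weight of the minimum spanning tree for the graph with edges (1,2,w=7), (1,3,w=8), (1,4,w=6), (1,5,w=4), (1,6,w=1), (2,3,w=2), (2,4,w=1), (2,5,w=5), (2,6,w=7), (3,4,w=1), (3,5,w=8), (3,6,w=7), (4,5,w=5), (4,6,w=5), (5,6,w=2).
10 (MST edges: (1,6,w=1), (2,4,w=1), (2,5,w=5), (3,4,w=1), (5,6,w=2); sum of weights 1 + 1 + 5 + 1 + 2 = 10)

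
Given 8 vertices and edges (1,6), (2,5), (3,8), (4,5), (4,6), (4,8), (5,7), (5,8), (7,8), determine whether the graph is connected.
Yes (BFS from 1 visits [1, 6, 4, 5, 8, 2, 7, 3] — all 8 vertices reached)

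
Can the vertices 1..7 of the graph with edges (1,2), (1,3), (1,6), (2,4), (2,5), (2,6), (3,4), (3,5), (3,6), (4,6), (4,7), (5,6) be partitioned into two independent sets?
No (odd cycle of length 3: 6 -> 1 -> 3 -> 6)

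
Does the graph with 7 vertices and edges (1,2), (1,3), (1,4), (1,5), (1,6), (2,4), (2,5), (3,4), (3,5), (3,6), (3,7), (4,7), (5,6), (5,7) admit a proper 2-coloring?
No (odd cycle of length 3: 4 -> 1 -> 3 -> 4)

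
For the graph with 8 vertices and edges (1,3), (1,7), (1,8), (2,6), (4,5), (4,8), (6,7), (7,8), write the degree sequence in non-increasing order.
[3, 3, 3, 2, 2, 1, 1, 1] (degrees: deg(1)=3, deg(2)=1, deg(3)=1, deg(4)=2, deg(5)=1, deg(6)=2, deg(7)=3, deg(8)=3)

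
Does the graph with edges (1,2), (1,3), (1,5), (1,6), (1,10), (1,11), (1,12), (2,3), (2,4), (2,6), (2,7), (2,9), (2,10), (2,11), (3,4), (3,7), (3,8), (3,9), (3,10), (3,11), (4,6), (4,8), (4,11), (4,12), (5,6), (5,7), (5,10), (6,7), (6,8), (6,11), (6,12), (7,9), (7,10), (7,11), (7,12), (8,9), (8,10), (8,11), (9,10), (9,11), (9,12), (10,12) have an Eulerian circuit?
No (2 vertices have odd degree: {1, 9}; Eulerian circuit requires 0)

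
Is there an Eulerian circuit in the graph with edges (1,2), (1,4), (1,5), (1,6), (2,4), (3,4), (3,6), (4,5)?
Yes (the graph is connected and all 6 vertices have even degree)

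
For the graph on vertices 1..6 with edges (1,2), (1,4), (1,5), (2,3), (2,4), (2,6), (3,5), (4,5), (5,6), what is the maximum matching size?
3 (matching: (1,4), (2,3), (5,6); upper bound floor(n/2) = floor(6/2) = 3)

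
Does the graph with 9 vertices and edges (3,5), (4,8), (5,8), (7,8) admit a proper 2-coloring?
Yes. Partition: {1, 2, 3, 6, 8, 9}, {4, 5, 7}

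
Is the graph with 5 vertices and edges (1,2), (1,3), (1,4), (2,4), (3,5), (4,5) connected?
Yes (BFS from 1 visits [1, 2, 3, 4, 5] — all 5 vertices reached)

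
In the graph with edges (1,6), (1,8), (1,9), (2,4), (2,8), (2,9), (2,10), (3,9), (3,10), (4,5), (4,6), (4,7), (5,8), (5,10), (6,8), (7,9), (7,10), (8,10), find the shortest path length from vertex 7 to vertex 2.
2 (path: 7 -> 4 -> 2, 2 edges)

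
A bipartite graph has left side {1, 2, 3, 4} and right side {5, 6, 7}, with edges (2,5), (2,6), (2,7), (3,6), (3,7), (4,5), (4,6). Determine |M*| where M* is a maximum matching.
3 (matching: (2,7), (3,6), (4,5); upper bound min(|L|,|R|) = min(4,3) = 3)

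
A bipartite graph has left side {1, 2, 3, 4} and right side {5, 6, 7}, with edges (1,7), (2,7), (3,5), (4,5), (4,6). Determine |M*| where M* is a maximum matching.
3 (matching: (1,7), (3,5), (4,6); upper bound min(|L|,|R|) = min(4,3) = 3)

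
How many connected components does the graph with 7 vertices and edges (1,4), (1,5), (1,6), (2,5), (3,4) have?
2 (components: {1, 2, 3, 4, 5, 6}, {7})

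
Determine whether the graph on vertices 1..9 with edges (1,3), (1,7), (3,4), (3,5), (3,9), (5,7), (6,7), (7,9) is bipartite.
Yes. Partition: {1, 2, 4, 5, 6, 8, 9}, {3, 7}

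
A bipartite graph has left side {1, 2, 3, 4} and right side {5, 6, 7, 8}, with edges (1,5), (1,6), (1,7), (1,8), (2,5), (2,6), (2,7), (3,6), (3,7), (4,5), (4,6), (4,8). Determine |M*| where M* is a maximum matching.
4 (matching: (1,8), (2,7), (3,6), (4,5); upper bound min(|L|,|R|) = min(4,4) = 4)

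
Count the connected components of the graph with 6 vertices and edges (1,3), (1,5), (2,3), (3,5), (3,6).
2 (components: {1, 2, 3, 5, 6}, {4})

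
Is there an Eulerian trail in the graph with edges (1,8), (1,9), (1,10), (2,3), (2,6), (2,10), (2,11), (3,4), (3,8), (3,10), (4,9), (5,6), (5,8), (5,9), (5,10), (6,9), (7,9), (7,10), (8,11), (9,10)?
Yes (the graph is connected and exactly 2 vertices have odd degree: {1, 6}; any Eulerian path must start and end at those)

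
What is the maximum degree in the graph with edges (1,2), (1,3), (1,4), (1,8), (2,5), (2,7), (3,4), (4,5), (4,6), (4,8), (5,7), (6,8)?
5 (attained at vertex 4)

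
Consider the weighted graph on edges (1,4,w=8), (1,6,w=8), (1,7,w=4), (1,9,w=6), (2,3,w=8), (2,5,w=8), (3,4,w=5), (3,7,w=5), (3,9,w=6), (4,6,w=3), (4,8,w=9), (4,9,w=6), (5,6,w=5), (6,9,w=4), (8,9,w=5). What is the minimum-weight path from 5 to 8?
14 (path: 5 -> 6 -> 9 -> 8; weights 5 + 4 + 5 = 14)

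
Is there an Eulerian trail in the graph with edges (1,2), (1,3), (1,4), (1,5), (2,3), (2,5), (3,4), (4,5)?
No (4 vertices have odd degree: {2, 3, 4, 5}; Eulerian path requires 0 or 2)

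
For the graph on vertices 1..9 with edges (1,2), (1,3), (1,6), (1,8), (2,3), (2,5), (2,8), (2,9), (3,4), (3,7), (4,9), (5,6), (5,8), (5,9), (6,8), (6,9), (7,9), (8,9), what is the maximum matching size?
4 (matching: (1,8), (2,5), (3,7), (6,9); upper bound floor(n/2) = floor(9/2) = 4)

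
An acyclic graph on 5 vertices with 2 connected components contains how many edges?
3 (Each of the 2 component trees on V_i vertices has V_i - 1 edges; summing gives V - C = 5 - 2 = 3)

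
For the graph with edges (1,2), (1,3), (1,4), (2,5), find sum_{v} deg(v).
8 (handshake: sum of degrees = 2|E| = 2 x 4 = 8)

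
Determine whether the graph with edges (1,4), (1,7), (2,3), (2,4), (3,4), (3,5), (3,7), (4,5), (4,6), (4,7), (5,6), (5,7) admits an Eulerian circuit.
Yes (the graph is connected and all 7 vertices have even degree)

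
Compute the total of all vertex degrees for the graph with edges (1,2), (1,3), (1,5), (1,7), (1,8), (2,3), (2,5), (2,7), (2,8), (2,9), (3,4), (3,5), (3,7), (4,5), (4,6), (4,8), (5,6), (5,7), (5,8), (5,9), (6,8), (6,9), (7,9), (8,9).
48 (handshake: sum of degrees = 2|E| = 2 x 24 = 48)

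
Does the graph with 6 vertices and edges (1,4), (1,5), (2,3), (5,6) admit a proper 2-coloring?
Yes. Partition: {1, 2, 6}, {3, 4, 5}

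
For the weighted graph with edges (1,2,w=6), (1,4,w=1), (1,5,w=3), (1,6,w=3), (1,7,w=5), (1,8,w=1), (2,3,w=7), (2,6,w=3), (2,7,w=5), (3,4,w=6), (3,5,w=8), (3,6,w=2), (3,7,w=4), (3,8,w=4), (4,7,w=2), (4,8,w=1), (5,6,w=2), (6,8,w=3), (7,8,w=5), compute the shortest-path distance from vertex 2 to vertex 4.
7 (path: 2 -> 1 -> 4; weights 6 + 1 = 7)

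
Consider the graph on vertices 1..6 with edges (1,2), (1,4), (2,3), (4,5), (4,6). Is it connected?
Yes (BFS from 1 visits [1, 2, 4, 3, 5, 6] — all 6 vertices reached)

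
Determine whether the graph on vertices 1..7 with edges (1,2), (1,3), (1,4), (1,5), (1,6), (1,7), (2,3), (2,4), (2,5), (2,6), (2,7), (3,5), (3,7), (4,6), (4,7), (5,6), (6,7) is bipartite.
No (odd cycle of length 3: 5 -> 1 -> 3 -> 5)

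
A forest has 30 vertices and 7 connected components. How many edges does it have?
23 (Each of the 7 component trees on V_i vertices has V_i - 1 edges; summing gives V - C = 30 - 7 = 23)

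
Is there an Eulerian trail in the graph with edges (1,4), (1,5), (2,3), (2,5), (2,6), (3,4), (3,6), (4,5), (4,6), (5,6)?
Yes (the graph is connected and exactly 2 vertices have odd degree: {2, 3}; any Eulerian path must start and end at those)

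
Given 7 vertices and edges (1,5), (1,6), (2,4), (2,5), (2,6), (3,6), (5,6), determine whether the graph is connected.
No, it has 2 components: {1, 2, 3, 4, 5, 6}, {7}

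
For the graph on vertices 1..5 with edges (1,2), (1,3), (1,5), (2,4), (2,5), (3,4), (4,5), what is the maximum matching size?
2 (matching: (1,5), (2,4); upper bound floor(n/2) = floor(5/2) = 2)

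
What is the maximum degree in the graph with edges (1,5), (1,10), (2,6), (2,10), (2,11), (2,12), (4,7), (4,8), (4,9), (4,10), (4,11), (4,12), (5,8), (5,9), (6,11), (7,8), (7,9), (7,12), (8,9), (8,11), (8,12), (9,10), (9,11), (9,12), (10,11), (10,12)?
7 (attained at vertex 9)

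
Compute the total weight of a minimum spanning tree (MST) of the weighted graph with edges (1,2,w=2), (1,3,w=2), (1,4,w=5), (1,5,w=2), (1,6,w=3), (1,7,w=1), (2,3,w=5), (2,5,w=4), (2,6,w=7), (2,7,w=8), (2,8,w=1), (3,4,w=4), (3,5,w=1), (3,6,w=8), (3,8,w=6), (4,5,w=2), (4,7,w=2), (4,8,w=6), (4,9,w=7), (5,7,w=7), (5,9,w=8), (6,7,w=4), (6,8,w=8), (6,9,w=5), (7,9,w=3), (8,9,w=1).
13 (MST edges: (1,2,w=2), (1,3,w=2), (1,6,w=3), (1,7,w=1), (2,8,w=1), (3,5,w=1), (4,5,w=2), (8,9,w=1); sum of weights 2 + 2 + 3 + 1 + 1 + 1 + 2 + 1 = 13)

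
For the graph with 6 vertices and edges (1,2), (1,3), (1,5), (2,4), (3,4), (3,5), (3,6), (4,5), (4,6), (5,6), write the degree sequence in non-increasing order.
[4, 4, 4, 3, 3, 2] (degrees: deg(1)=3, deg(2)=2, deg(3)=4, deg(4)=4, deg(5)=4, deg(6)=3)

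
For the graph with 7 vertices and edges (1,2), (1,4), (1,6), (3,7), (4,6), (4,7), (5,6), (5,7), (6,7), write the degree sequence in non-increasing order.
[4, 4, 3, 3, 2, 1, 1] (degrees: deg(1)=3, deg(2)=1, deg(3)=1, deg(4)=3, deg(5)=2, deg(6)=4, deg(7)=4)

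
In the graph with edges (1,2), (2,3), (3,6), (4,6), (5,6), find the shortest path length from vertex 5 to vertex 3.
2 (path: 5 -> 6 -> 3, 2 edges)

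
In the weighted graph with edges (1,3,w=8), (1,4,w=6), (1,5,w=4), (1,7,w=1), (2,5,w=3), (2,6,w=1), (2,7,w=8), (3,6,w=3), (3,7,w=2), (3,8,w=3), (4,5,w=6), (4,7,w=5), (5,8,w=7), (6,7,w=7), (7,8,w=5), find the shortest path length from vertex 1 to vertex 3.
3 (path: 1 -> 7 -> 3; weights 1 + 2 = 3)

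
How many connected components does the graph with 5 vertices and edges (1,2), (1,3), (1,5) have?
2 (components: {1, 2, 3, 5}, {4})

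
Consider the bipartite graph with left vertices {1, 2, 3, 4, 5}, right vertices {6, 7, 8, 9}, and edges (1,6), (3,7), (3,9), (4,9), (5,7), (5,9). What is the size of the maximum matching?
3 (matching: (1,6), (3,9), (5,7); upper bound min(|L|,|R|) = min(5,4) = 4)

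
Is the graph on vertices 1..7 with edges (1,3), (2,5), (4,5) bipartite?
Yes. Partition: {1, 2, 4, 6, 7}, {3, 5}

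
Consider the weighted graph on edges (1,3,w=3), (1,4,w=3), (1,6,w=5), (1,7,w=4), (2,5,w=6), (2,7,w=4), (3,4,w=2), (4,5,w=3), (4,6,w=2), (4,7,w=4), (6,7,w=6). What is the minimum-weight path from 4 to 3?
2 (path: 4 -> 3; weights 2 = 2)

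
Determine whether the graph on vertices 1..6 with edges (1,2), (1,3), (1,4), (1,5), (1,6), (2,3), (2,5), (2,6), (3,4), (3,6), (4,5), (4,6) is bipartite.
No (odd cycle of length 3: 2 -> 1 -> 3 -> 2)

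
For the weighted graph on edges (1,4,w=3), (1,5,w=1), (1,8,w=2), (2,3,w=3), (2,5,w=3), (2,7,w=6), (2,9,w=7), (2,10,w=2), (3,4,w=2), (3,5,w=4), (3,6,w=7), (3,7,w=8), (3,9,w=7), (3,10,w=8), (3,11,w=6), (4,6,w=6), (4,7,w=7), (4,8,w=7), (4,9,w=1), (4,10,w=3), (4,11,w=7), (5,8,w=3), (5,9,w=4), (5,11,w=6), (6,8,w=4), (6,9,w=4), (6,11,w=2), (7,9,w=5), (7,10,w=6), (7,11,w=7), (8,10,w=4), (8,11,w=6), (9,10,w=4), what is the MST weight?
25 (MST edges: (1,4,w=3), (1,5,w=1), (1,8,w=2), (2,3,w=3), (2,10,w=2), (3,4,w=2), (4,9,w=1), (6,8,w=4), (6,11,w=2), (7,9,w=5); sum of weights 3 + 1 + 2 + 3 + 2 + 2 + 1 + 4 + 2 + 5 = 25)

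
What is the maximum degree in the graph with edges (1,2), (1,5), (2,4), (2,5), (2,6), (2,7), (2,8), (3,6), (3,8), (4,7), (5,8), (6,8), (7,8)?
6 (attained at vertex 2)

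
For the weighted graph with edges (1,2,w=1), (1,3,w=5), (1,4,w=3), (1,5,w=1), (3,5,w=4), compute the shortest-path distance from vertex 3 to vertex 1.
5 (path: 3 -> 1; weights 5 = 5)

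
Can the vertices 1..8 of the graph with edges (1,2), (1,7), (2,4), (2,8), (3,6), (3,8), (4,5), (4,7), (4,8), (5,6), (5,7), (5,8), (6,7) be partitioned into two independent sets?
No (odd cycle of length 5: 4 -> 2 -> 1 -> 7 -> 5 -> 4)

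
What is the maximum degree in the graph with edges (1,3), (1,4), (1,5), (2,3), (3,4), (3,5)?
4 (attained at vertex 3)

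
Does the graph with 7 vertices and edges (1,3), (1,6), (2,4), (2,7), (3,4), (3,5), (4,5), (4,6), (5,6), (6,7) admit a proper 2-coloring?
No (odd cycle of length 3: 5 -> 6 -> 4 -> 5)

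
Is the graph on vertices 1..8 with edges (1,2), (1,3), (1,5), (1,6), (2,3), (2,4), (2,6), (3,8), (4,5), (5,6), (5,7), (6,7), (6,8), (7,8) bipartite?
No (odd cycle of length 3: 6 -> 1 -> 2 -> 6)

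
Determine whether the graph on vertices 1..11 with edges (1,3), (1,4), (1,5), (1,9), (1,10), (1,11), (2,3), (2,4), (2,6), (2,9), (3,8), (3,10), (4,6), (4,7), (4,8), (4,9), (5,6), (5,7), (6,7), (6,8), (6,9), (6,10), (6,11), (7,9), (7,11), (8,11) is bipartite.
No (odd cycle of length 3: 4 -> 1 -> 9 -> 4)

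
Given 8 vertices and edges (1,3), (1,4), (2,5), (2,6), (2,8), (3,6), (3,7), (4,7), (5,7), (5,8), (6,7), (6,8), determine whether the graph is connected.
Yes (BFS from 1 visits [1, 3, 4, 6, 7, 2, 8, 5] — all 8 vertices reached)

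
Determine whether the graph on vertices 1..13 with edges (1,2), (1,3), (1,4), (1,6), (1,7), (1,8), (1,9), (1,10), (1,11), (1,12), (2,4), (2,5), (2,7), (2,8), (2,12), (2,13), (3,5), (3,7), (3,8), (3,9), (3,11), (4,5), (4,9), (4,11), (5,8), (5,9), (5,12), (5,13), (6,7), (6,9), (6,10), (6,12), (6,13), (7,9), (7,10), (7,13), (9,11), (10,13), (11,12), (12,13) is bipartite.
No (odd cycle of length 3: 6 -> 1 -> 9 -> 6)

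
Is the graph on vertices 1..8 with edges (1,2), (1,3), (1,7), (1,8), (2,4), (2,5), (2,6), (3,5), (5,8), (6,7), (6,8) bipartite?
Yes. Partition: {1, 4, 5, 6}, {2, 3, 7, 8}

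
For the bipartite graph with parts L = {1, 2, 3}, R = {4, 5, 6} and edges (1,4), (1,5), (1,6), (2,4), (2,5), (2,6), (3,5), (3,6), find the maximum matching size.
3 (matching: (1,6), (2,4), (3,5); upper bound min(|L|,|R|) = min(3,3) = 3)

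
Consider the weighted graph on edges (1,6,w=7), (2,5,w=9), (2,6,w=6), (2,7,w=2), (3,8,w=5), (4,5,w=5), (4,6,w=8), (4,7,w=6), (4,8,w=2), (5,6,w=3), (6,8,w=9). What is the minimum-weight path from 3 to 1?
21 (path: 3 -> 8 -> 6 -> 1; weights 5 + 9 + 7 = 21)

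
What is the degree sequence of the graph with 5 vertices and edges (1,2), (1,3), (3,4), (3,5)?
[3, 2, 1, 1, 1] (degrees: deg(1)=2, deg(2)=1, deg(3)=3, deg(4)=1, deg(5)=1)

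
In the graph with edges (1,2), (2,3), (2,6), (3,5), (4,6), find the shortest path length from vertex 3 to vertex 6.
2 (path: 3 -> 2 -> 6, 2 edges)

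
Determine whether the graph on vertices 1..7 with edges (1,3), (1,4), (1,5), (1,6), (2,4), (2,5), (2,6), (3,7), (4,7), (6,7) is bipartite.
Yes. Partition: {1, 2, 7}, {3, 4, 5, 6}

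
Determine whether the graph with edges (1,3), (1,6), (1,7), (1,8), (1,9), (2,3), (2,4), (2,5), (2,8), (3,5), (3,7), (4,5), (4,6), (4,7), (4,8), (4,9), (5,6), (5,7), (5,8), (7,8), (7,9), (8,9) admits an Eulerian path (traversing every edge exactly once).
Yes (the graph is connected and exactly 2 vertices have odd degree: {1, 6}; any Eulerian path must start and end at those)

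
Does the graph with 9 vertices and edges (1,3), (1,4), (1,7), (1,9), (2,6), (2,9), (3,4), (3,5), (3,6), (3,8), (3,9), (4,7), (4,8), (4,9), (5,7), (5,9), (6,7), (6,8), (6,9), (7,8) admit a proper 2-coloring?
No (odd cycle of length 3: 7 -> 1 -> 4 -> 7)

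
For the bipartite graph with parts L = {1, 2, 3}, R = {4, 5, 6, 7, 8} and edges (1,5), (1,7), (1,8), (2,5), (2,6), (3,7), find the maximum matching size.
3 (matching: (1,8), (2,6), (3,7); upper bound min(|L|,|R|) = min(3,5) = 3)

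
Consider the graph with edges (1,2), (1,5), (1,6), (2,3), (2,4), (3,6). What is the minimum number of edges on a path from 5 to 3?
3 (path: 5 -> 1 -> 2 -> 3, 3 edges)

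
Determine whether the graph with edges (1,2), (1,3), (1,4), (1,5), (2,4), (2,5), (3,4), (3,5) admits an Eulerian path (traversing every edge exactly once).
No (4 vertices have odd degree: {2, 3, 4, 5}; Eulerian path requires 0 or 2)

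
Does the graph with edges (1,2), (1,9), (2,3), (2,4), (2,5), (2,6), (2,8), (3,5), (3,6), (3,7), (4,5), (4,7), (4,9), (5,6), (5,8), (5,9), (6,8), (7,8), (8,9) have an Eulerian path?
Yes (the graph is connected and exactly 2 vertices have odd degree: {7, 8}; any Eulerian path must start and end at those)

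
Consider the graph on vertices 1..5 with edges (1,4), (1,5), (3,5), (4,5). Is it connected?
No, it has 2 components: {1, 3, 4, 5}, {2}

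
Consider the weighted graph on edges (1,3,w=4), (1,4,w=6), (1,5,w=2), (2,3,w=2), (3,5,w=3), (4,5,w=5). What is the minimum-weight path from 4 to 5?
5 (path: 4 -> 5; weights 5 = 5)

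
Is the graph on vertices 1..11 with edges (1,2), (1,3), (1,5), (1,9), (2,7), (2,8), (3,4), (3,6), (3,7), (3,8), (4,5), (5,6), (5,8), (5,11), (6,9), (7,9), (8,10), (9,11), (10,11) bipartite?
Yes. Partition: {1, 4, 6, 7, 8, 11}, {2, 3, 5, 9, 10}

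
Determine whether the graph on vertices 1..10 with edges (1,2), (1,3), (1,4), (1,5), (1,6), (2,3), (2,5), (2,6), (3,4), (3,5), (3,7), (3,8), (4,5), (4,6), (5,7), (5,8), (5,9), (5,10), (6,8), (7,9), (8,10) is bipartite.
No (odd cycle of length 3: 3 -> 1 -> 2 -> 3)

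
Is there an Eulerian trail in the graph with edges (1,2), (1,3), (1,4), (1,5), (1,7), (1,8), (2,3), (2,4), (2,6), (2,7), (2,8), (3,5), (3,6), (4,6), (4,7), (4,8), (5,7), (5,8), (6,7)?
Yes (the graph is connected and exactly 2 vertices have odd degree: {4, 7}; any Eulerian path must start and end at those)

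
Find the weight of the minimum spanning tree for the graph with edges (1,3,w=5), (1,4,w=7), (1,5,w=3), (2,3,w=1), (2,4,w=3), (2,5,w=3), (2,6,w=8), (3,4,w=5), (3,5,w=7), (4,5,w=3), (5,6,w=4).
14 (MST edges: (1,5,w=3), (2,3,w=1), (2,4,w=3), (2,5,w=3), (5,6,w=4); sum of weights 3 + 1 + 3 + 3 + 4 = 14)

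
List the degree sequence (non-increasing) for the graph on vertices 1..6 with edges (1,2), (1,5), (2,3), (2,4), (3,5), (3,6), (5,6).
[3, 3, 3, 2, 2, 1] (degrees: deg(1)=2, deg(2)=3, deg(3)=3, deg(4)=1, deg(5)=3, deg(6)=2)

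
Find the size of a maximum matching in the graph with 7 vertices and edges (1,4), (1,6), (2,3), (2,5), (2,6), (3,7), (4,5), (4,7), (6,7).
3 (matching: (1,6), (2,5), (4,7); upper bound floor(n/2) = floor(7/2) = 3)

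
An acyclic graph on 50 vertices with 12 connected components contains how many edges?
38 (Each of the 12 component trees on V_i vertices has V_i - 1 edges; summing gives V - C = 50 - 12 = 38)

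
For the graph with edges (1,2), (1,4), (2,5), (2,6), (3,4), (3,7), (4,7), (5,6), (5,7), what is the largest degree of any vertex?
3 (attained at vertices 2, 4, 5, 7)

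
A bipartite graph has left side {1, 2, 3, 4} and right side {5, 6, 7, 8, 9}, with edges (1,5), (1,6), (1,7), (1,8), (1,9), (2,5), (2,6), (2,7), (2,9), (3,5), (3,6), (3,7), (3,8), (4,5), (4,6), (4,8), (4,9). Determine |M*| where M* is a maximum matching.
4 (matching: (1,9), (2,7), (3,8), (4,6); upper bound min(|L|,|R|) = min(4,5) = 4)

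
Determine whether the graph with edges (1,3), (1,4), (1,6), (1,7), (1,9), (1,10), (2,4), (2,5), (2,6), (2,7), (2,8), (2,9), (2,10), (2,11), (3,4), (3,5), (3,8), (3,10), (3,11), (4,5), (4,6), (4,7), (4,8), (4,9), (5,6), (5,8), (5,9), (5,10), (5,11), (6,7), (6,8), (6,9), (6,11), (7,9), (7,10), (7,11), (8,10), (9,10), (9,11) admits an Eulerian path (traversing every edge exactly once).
Yes (the graph is connected and exactly 2 vertices have odd degree: {7, 10}; any Eulerian path must start and end at those)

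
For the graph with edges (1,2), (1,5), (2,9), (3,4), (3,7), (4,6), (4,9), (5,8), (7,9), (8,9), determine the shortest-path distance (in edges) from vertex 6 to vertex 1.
4 (path: 6 -> 4 -> 9 -> 2 -> 1, 4 edges)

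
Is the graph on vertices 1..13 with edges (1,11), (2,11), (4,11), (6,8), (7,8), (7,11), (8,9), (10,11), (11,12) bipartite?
Yes. Partition: {1, 2, 3, 4, 5, 6, 7, 9, 10, 12, 13}, {8, 11}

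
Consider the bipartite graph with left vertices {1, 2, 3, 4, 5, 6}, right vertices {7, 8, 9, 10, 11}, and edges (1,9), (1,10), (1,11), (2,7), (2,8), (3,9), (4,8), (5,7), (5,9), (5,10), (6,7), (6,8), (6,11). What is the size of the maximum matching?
5 (matching: (1,11), (2,8), (3,9), (5,10), (6,7); upper bound min(|L|,|R|) = min(6,5) = 5)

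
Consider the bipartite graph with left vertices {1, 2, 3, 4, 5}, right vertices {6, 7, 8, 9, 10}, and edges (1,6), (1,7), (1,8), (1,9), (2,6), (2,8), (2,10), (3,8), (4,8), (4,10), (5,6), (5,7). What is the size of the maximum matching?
5 (matching: (1,9), (2,6), (3,8), (4,10), (5,7); upper bound min(|L|,|R|) = min(5,5) = 5)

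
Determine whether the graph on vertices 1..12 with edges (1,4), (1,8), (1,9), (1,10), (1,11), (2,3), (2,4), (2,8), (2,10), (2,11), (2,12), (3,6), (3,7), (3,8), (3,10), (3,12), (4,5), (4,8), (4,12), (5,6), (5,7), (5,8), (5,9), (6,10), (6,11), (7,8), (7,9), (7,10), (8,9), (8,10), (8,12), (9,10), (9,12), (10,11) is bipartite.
No (odd cycle of length 3: 10 -> 1 -> 8 -> 10)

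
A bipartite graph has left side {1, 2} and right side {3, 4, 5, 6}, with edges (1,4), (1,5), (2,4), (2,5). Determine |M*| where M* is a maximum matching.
2 (matching: (1,5), (2,4); upper bound min(|L|,|R|) = min(2,4) = 2)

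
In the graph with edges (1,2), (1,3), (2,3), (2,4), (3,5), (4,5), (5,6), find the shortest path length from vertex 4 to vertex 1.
2 (path: 4 -> 2 -> 1, 2 edges)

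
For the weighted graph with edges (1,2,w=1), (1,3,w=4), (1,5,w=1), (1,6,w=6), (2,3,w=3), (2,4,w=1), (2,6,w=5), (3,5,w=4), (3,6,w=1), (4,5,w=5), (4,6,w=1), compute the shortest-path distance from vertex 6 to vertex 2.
2 (path: 6 -> 4 -> 2; weights 1 + 1 = 2)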